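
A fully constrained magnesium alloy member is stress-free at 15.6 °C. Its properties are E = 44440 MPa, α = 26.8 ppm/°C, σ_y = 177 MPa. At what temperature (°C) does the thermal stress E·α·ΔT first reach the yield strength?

E = 44440 MPa = 44.44 GPa.
E·α·ΔT = 177.0 MPa ⇒ ΔT = 177.0 / (44.44×10³ × 26.8×10⁻⁶) = 148.6 K.
T = 15.6 + 148.6 = 164.2 °C.

164 °C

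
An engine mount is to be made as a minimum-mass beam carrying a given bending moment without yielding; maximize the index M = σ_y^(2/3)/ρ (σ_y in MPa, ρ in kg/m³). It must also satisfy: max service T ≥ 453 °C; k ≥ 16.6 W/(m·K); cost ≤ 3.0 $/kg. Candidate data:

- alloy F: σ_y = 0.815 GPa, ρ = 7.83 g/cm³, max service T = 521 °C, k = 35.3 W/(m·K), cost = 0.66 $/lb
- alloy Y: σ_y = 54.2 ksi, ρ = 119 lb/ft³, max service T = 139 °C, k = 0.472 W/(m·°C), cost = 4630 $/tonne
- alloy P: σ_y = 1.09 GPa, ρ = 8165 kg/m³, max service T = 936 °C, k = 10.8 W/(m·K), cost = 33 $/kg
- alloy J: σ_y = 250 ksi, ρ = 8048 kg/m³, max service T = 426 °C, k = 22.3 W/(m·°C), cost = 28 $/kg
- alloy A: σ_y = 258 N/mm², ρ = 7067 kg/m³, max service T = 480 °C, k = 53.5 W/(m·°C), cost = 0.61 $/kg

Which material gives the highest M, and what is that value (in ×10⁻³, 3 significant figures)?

Screen on constraints: max service T ≥ 453 °C; k ≥ 16.6 W/(m·K); cost ≤ 3.0 $/kg. Survivors: alloy F, alloy A.
Putting every candidate on a common basis:
  alloy F: σ_y = 815.0 MPa, ρ = 7830 kg/m³
  alloy A: σ_y = 258.0 MPa, ρ = 7067 kg/m³
  alloy F: M = 11.1×10⁻³
  alloy A: M = 5.73×10⁻³
Highest index: alloy F.

alloy F, M = 11.1×10⁻³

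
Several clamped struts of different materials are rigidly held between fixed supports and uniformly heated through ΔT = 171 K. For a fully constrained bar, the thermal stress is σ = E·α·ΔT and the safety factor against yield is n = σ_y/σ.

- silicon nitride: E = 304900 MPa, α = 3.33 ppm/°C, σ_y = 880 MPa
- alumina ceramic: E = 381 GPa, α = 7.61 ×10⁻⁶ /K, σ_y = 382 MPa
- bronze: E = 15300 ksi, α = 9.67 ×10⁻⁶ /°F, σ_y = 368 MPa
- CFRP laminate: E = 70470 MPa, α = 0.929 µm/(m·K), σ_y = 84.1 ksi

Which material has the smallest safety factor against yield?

Per material, after unit conversion:
  silicon nitride: E = 304.9, α = 3.33, σ_y = 880.0 → σ = 174 MPa, n = 5.07
  alumina ceramic: E = 381.0, α = 7.61, σ_y = 382.0 → σ = 496 MPa, n = 0.770
  bronze: E = 105.5, α = 17.4, σ_y = 368.0 → σ = 314 MPa, n = 1.17
  CFRP laminate: E = 70.47, α = 0.929, σ_y = 579.8 → σ = 11.2 MPa, n = 51.8
The minimum is alumina ceramic at n = 0.770.

alumina ceramic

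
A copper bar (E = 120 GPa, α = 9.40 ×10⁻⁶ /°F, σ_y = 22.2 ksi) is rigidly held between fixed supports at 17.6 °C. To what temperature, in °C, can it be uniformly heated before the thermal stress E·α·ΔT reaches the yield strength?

93.0 °C

α = 9.40×10⁻⁶/°F × 9/5 = 16.9×10⁻⁶/K.
σ_y = 22.2 ksi = 153.1 MPa.
E·α·ΔT = 153.1 MPa ⇒ ΔT = 153.1 / (120.0×10³ × 16.9×10⁻⁶) = 75.39 K.
T = 17.6 + 75.39 = 92.99 °C.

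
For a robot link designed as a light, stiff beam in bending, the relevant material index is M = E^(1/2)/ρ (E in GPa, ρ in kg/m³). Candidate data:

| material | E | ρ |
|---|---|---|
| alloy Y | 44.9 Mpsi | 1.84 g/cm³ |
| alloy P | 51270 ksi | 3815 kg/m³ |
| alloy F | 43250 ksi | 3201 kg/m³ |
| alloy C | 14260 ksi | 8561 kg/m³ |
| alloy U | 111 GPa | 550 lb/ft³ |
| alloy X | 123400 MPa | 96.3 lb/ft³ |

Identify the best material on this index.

Putting every candidate on a common basis:
  alloy Y: E = 309.6 GPa, ρ = 1840 kg/m³
  alloy P: E = 353.5 GPa, ρ = 3815 kg/m³
  alloy F: E = 298.2 GPa, ρ = 3201 kg/m³
  alloy C: E = 98.32 GPa, ρ = 8561 kg/m³
  alloy U: E = 111.0 GPa, ρ = 8810 kg/m³
  alloy X: E = 123.4 GPa, ρ = 1543 kg/m³
  alloy Y: M = 9.56×10⁻³
  alloy X: M = 7.20×10⁻³
  alloy F: M = 5.39×10⁻³
  alloy P: M = 4.93×10⁻³
  alloy U: M = 1.20×10⁻³
  alloy C: M = 1.16×10⁻³
The maximum is for alloy Y.

alloy Y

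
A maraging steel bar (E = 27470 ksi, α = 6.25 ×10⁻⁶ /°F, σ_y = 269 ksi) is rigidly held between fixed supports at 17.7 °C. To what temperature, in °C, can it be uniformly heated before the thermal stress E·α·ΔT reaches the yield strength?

E = 27470 ksi = 189.4 GPa.
α = 6.25×10⁻⁶/°F × 9/5 = 11.2×10⁻⁶/K.
σ_y = 269 ksi = 1855 MPa.
E·α·ΔT = 1855 MPa ⇒ ΔT = 1855 / (189.4×10³ × 11.2×10⁻⁶) = 870.4 K.
T = 17.7 + 870.4 = 888.1 °C.

888 °C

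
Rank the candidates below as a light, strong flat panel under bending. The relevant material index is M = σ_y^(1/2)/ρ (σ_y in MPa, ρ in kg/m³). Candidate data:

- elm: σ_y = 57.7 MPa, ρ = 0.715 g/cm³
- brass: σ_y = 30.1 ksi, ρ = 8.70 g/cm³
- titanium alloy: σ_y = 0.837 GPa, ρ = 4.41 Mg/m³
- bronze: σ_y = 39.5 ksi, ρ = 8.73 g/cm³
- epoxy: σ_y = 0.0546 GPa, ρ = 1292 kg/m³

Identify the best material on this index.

elm

After converting to SI:
  elm: σ_y = 57.70 MPa, ρ = 715.0 kg/m³
  brass: σ_y = 207.5 MPa, ρ = 8700 kg/m³
  titanium alloy: σ_y = 837.0 MPa, ρ = 4410 kg/m³
  bronze: σ_y = 272.3 MPa, ρ = 8730 kg/m³
  epoxy: σ_y = 54.60 MPa, ρ = 1292 kg/m³
  elm: M = 10.6×10⁻³
  titanium alloy: M = 6.56×10⁻³
  epoxy: M = 5.72×10⁻³
  bronze: M = 1.89×10⁻³
  brass: M = 1.66×10⁻³
The maximum is for elm.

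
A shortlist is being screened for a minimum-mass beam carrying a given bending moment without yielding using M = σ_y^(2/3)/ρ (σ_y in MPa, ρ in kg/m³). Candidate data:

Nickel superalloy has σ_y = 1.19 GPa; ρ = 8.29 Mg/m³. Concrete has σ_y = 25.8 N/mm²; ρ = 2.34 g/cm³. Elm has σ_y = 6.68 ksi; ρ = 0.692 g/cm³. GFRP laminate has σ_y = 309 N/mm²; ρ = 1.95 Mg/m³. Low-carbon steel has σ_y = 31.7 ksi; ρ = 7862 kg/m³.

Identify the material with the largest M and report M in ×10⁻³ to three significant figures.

GFRP laminate, M = 23.4×10⁻³

Convert each candidate to consistent units, then evaluate M:
  nickel superalloy: σ_y = 1190 MPa, ρ = 8290 kg/m³
  concrete: σ_y = 25.80 MPa, ρ = 2340 kg/m³
  elm: σ_y = 46.06 MPa, ρ = 692.0 kg/m³
  GFRP laminate: σ_y = 309.0 MPa, ρ = 1950 kg/m³
  low-carbon steel: σ_y = 218.6 MPa, ρ = 7862 kg/m³
  GFRP laminate: M = 23.4×10⁻³
  elm: M = 18.6×10⁻³
  nickel superalloy: M = 13.5×10⁻³
  low-carbon steel: M = 4.62×10⁻³
  concrete: M = 3.73×10⁻³
The maximum is for GFRP laminate.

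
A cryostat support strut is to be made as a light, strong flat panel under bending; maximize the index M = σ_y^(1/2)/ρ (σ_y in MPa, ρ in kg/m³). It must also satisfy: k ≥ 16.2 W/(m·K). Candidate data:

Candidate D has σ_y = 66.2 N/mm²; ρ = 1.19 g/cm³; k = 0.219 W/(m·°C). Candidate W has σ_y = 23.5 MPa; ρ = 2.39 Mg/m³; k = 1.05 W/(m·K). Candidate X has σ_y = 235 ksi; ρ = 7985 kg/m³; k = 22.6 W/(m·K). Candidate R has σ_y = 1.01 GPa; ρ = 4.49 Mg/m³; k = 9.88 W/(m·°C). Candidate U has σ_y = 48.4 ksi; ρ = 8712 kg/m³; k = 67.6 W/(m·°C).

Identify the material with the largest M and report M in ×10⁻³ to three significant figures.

Screen on constraints: k ≥ 16.2 W/(m·K). Survivors: candidate X, candidate U.
Normalizing units and computing the index:
  candidate X: σ_y = 1620 MPa, ρ = 7985 kg/m³
  candidate U: σ_y = 333.7 MPa, ρ = 8712 kg/m³
  candidate X: M = 5.04×10⁻³
  candidate U: M = 2.10×10⁻³
Candidate X ranks first.

candidate X, M = 5.04×10⁻³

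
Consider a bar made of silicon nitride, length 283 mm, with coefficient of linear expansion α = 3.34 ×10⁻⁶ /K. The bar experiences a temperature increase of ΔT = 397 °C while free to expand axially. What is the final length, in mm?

ΔL = α·L₀·ΔT = 3.34×10⁻⁶ × 283 mm × 397.0 K = 0.375 mm.
L = L₀ + ΔL = 283 + 0.375 = 283.38 mm.

283.38 mm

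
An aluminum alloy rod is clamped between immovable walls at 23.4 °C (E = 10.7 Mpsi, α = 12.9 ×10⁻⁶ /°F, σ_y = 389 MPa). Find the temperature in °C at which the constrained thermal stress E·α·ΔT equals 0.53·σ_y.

E = 10.7 Mpsi = 73.77 GPa.
α = 12.9×10⁻⁶/°F × 9/5 = 23.2×10⁻⁶/K.
E·α·ΔT = 206.2 MPa ⇒ ΔT = 206.2 / (73.77×10³ × 23.2×10⁻⁶) = 120.4 K.
T = 23.4 + 120.4 = 143.8 °C.

144 °C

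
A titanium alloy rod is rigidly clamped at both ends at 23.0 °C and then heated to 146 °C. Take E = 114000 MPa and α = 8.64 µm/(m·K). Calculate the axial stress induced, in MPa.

121 MPa

E = 114000 MPa = 114.0 GPa.
ΔT = 123.0 K. Constrained thermal stress σ = E·α·ΔT = 114.0×10³ MPa × 8.64×10⁻⁶ × 123.0 = 121 MPa (compressive).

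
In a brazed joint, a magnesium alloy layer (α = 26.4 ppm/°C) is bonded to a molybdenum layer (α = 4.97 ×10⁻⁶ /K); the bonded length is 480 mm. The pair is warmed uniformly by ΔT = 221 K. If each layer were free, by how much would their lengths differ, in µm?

Δα = |26.4 − 4.97|×10⁻⁶/K = 21.4×10⁻⁶/K.
ΔL_mismatch = Δα·L·ΔT = 21.4×10⁻⁶ × 480.0 mm × 221.0 K = 2270 µm.

2270 µm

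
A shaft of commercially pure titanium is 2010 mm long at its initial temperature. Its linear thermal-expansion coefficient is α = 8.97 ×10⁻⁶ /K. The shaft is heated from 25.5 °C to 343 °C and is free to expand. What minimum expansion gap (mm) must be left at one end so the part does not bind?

ΔT = 343 − 25.5 = 317.5 K.
ΔL = α·L₀·ΔT = 8.97×10⁻⁶ × 2010 mm × 317.5 K = 5.72 mm.

5.72 mm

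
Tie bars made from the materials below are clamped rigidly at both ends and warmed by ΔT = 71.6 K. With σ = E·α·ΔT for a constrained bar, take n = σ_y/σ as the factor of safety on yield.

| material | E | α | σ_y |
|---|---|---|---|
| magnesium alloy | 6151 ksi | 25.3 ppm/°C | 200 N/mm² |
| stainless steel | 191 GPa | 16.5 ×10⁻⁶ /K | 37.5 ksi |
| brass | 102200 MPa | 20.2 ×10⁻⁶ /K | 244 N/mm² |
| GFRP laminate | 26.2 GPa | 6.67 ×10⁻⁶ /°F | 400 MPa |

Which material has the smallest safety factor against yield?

stainless steel

Per material, after unit conversion:
  magnesium alloy: E = 42.41, α = 25.3, σ_y = 200.0 → σ = 76.8 MPa, n = 2.60
  stainless steel: E = 191.0, α = 16.5, σ_y = 258.6 → σ = 226 MPa, n = 1.15
  brass: E = 102.2, α = 20.2, σ_y = 244.0 → σ = 148 MPa, n = 1.65
  GFRP laminate: E = 26.20, α = 12.0, σ_y = 400.0 → σ = 22.5 MPa, n = 17.8
Smallest n: stainless steel with n = 1.15.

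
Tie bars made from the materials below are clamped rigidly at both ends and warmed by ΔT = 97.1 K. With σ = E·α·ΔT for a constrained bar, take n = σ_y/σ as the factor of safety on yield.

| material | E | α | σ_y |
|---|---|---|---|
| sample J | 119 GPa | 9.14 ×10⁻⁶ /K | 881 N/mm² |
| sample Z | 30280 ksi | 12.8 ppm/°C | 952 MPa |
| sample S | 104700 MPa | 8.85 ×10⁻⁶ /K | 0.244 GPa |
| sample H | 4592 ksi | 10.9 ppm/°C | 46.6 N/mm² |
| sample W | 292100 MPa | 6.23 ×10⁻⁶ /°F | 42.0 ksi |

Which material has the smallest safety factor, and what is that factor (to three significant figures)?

Converting E to GPa, α to ×10⁻⁶/K, σ_y to MPa, then σ and n for each:
  sample J: E = 119.0, α = 9.14, σ_y = 881.0 → σ = 106 MPa, n = 8.34
  sample Z: E = 208.8, α = 12.8, σ_y = 952.0 → σ = 259 MPa, n = 3.67
  sample S: E = 104.7, α = 8.85, σ_y = 244.0 → σ = 90.0 MPa, n = 2.71
  sample H: E = 31.66, α = 10.9, σ_y = 46.60 → σ = 33.5 MPa, n = 1.39
  sample W: E = 292.1, α = 11.2, σ_y = 289.6 → σ = 318 MPa, n = 0.910
Smallest n: sample W with n = 0.910.

sample W, n = 0.910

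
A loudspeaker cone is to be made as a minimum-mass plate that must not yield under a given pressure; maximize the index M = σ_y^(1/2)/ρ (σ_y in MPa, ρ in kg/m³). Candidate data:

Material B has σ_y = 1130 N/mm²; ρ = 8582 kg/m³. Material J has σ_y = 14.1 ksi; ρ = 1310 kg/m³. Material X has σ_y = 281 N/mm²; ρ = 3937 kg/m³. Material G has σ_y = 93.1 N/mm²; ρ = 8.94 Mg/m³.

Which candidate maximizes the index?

In SI units:
  material B: σ_y = 1130 MPa, ρ = 8582 kg/m³
  material J: σ_y = 97.22 MPa, ρ = 1310 kg/m³
  material X: σ_y = 281.0 MPa, ρ = 3937 kg/m³
  material G: σ_y = 93.10 MPa, ρ = 8940 kg/m³
  material J: M = 7.53×10⁻³
  material X: M = 4.26×10⁻³
  material B: M = 3.92×10⁻³
  material G: M = 1.08×10⁻³
Material J ranks first.

material J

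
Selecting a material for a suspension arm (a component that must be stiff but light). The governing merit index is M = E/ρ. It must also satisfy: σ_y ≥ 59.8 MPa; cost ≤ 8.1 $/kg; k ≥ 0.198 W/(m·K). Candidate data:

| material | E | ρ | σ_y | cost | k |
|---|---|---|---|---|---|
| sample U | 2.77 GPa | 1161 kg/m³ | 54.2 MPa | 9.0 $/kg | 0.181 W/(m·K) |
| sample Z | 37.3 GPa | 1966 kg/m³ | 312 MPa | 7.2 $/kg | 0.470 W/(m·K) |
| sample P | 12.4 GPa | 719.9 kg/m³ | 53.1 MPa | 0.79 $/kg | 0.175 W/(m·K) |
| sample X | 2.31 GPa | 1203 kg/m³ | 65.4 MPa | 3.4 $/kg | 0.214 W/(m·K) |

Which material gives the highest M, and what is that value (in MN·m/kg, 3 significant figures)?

Screen on constraints: σ_y ≥ 59.8 MPa; cost ≤ 8.1 $/kg; k ≥ 0.198 W/(m·K). Survivors: sample Z, sample X.
Evaluate M for each candidate:
  sample Z: M = 19.0 MN·m/kg
  sample X: M = 1.92 MN·m/kg
The maximum is for sample Z.

sample Z, M = 19.0 MN·m/kg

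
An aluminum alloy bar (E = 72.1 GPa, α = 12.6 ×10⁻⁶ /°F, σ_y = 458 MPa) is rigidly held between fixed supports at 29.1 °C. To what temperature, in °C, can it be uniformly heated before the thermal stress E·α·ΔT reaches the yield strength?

α = 12.6×10⁻⁶/°F × 9/5 = 22.7×10⁻⁶/K.
E·α·ΔT = 458.0 MPa ⇒ ΔT = 458.0 / (72.10×10³ × 22.7×10⁻⁶) = 280.1 K.
T = 29.1 + 280.1 = 309.2 °C.

309 °C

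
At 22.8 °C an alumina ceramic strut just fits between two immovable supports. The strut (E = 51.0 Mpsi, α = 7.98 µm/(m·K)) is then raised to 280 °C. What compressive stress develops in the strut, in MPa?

722 MPa

E = 51.0 Mpsi = 351.6 GPa.
ΔT = 257.2 K. Constrained thermal stress σ = E·α·ΔT = 351.6×10³ MPa × 7.98×10⁻⁶ × 257.2 = 722 MPa (compressive).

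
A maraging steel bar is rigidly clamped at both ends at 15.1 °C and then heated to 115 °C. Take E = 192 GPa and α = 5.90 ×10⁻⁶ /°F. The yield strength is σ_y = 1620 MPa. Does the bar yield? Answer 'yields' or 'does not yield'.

does not yield

α = 5.90×10⁻⁶/°F × 9/5 = 10.6×10⁻⁶/K.
ΔT = 99.90 K. Constrained thermal stress σ = E·α·ΔT = 192.0×10³ MPa × 10.6×10⁻⁶ × 99.90 = 204 MPa (compressive).
Compare to σ_y = 1620 MPa: σ < σ_y, so it does not yield.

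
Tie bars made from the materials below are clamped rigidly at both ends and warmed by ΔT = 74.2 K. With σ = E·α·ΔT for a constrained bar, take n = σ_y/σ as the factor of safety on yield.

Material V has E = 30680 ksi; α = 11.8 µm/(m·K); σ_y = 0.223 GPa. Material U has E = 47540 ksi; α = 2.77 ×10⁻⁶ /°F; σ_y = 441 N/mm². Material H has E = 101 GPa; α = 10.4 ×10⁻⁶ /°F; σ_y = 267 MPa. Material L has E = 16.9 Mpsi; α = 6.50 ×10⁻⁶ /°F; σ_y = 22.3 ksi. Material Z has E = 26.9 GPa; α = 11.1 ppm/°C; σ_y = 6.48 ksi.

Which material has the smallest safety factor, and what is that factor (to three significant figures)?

material V, n = 1.20

In consistent units (E in GPa, α in ×10⁻⁶/K, σ_y in MPa):
  material V: E = 211.5, α = 11.8, σ_y = 223.0 → σ = 185 MPa, n = 1.20
  material U: E = 327.8, α = 4.99, σ_y = 441.0 → σ = 121 MPa, n = 3.64
  material H: E = 101.0, α = 18.7, σ_y = 267.0 → σ = 140 MPa, n = 1.90
  material L: E = 116.5, α = 11.7, σ_y = 153.8 → σ = 101 MPa, n = 1.52
  material Z: E = 26.90, α = 11.1, σ_y = 44.68 → σ = 22.2 MPa, n = 2.02
Smallest n: material V with n = 1.20.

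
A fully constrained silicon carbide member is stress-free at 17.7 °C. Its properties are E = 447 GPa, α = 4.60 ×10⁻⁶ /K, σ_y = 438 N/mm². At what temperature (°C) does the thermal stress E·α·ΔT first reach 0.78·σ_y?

σ_y = 438 N/mm² = 438.0 MPa.
E·α·ΔT = 341.6 MPa ⇒ ΔT = 341.6 / (447.0×10³ × 4.60×10⁻⁶) = 166.2 K.
T = 17.7 + 166.2 = 183.9 °C.

184 °C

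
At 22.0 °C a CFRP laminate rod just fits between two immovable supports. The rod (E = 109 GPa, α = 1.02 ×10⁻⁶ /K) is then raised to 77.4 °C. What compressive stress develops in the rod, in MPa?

ΔT = 55.40 K. Constrained thermal stress σ = E·α·ΔT = 109.0×10³ MPa × 1.02×10⁻⁶ × 55.40 = 6.16 MPa (compressive).

6.16 MPa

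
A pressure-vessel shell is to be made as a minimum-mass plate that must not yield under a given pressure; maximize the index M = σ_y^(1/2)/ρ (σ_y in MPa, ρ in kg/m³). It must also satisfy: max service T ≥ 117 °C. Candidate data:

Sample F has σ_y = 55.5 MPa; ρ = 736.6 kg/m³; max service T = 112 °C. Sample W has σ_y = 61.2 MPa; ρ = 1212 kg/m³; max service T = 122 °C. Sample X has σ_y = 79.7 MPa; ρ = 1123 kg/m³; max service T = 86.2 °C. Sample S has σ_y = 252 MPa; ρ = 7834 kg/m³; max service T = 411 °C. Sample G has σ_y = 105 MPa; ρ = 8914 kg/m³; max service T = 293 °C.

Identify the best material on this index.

sample W

Screen on constraints: max service T ≥ 117 °C. Survivors: sample W, sample S, sample G.
Evaluate M for each candidate:
  sample W: M = 6.45×10⁻³
  sample S: M = 2.03×10⁻³
  sample G: M = 1.15×10⁻³
Sample W ranks first.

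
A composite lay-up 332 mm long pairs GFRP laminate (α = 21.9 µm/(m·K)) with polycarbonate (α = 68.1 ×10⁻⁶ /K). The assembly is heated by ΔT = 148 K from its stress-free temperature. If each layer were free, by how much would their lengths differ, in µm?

2270 µm

Δα = |21.9 − 68.1|×10⁻⁶/K = 46.2×10⁻⁶/K.
ΔL_mismatch = Δα·L·ΔT = 46.2×10⁻⁶ × 332.0 mm × 148.0 K = 2270 µm.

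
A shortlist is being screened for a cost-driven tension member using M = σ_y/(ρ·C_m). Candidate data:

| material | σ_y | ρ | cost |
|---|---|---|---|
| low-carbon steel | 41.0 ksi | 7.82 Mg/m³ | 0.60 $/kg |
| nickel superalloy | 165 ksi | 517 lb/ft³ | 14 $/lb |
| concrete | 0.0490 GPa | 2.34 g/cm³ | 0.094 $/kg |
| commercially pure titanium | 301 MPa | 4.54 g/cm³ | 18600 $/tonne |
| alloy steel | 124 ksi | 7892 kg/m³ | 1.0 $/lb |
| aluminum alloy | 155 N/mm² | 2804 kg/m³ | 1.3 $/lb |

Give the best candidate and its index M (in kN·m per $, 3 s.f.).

In SI units:
  low-carbon steel: σ_y = 282.7 MPa, ρ = 7820 kg/m³, cost = 0.6000 $/kg
  nickel superalloy: σ_y = 1138 MPa, ρ = 8282 kg/m³, cost = 30.86 $/kg
  concrete: σ_y = 49.00 MPa, ρ = 2340 kg/m³, cost = 0.09400 $/kg
  commercially pure titanium: σ_y = 301.0 MPa, ρ = 4540 kg/m³, cost = 18.60 $/kg
  alloy steel: σ_y = 855.0 MPa, ρ = 7892 kg/m³, cost = 2.205 $/kg
  aluminum alloy: σ_y = 155.0 MPa, ρ = 2804 kg/m³, cost = 2.866 $/kg
  concrete: M = 223 kN·m per $
  low-carbon steel: M = 60.2 kN·m per $
  alloy steel: M = 49.1 kN·m per $
  aluminum alloy: M = 19.3 kN·m per $
  nickel superalloy: M = 4.45 kN·m per $
  commercially pure titanium: M = 3.56 kN·m per $
Concrete ranks first.

concrete, M = 223 kN·m per $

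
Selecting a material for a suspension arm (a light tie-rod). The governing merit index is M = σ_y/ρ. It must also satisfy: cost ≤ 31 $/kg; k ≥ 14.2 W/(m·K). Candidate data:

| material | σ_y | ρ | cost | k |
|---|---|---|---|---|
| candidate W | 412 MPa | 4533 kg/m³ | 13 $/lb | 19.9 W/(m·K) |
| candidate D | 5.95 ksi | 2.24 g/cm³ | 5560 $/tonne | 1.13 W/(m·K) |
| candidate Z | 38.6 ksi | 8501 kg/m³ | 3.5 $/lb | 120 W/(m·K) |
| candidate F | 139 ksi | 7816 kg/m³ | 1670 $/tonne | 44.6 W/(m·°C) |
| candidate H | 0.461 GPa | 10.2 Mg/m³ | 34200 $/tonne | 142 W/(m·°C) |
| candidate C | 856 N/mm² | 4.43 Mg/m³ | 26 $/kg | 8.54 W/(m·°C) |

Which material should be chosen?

candidate F

Screen on constraints: cost ≤ 31 $/kg; k ≥ 14.2 W/(m·K). Survivors: candidate W, candidate Z, candidate F.
In SI units:
  candidate W: σ_y = 412.0 MPa, ρ = 4533 kg/m³
  candidate Z: σ_y = 266.1 MPa, ρ = 8501 kg/m³
  candidate F: σ_y = 958.4 MPa, ρ = 7816 kg/m³
  candidate F: M = 123 kN·m/kg
  candidate W: M = 90.9 kN·m/kg
  candidate Z: M = 31.3 kN·m/kg
The maximum is for candidate F.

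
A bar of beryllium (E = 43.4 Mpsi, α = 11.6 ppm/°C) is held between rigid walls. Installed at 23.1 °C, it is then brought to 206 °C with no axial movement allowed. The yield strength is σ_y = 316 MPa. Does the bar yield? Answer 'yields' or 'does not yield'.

yields

E = 43.4 Mpsi = 299.2 GPa.
ΔT = 182.9 K. Constrained thermal stress σ = E·α·ΔT = 299.2×10³ MPa × 11.6×10⁻⁶ × 182.9 = 635 MPa (compressive).
Compare to σ_y = 316 MPa: σ ≥ σ_y, so it yields.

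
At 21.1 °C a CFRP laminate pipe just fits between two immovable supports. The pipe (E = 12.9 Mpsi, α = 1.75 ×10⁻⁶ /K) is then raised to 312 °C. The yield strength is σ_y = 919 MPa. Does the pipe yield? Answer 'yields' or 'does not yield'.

does not yield

E = 12.9 Mpsi = 88.94 GPa.
ΔT = 290.9 K. Constrained thermal stress σ = E·α·ΔT = 88.94×10³ MPa × 1.75×10⁻⁶ × 290.9 = 45.3 MPa (compressive).
Compare to σ_y = 919 MPa: σ < σ_y, so it does not yield.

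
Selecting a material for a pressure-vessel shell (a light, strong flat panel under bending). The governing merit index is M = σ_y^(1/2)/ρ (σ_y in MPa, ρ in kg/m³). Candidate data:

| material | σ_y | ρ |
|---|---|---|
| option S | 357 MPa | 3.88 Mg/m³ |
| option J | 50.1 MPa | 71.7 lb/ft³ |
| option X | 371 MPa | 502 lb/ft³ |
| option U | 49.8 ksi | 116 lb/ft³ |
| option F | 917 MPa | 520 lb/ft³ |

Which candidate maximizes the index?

option U

After converting to SI:
  option S: σ_y = 357.0 MPa, ρ = 3880 kg/m³
  option J: σ_y = 50.10 MPa, ρ = 1149 kg/m³
  option X: σ_y = 371.0 MPa, ρ = 8041 kg/m³
  option U: σ_y = 343.4 MPa, ρ = 1858 kg/m³
  option F: σ_y = 917.0 MPa, ρ = 8330 kg/m³
  option U: M = 9.97×10⁻³
  option J: M = 6.16×10⁻³
  option S: M = 4.87×10⁻³
  option F: M = 3.64×10⁻³
  option X: M = 2.40×10⁻³
Highest index: option U.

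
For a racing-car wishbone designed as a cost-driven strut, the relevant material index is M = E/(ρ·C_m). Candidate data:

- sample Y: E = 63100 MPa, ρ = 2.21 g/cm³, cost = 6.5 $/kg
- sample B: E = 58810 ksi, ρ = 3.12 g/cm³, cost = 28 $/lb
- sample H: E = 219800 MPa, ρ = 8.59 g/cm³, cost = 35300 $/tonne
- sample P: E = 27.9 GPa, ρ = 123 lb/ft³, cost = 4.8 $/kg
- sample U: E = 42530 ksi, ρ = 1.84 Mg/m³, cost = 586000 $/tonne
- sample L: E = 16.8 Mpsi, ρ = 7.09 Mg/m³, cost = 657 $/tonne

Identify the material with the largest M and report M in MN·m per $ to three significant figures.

sample L, M = 24.9 MN·m per $

Putting every candidate on a common basis:
  sample Y: E = 63.10 GPa, ρ = 2210 kg/m³, cost = 6.500 $/kg
  sample B: E = 405.5 GPa, ρ = 3120 kg/m³, cost = 61.73 $/kg
  sample H: E = 219.8 GPa, ρ = 8590 kg/m³, cost = 35.30 $/kg
  sample P: E = 27.90 GPa, ρ = 1970 kg/m³, cost = 4.800 $/kg
  sample U: E = 293.2 GPa, ρ = 1840 kg/m³, cost = 586.0 $/kg
  sample L: E = 115.8 GPa, ρ = 7090 kg/m³, cost = 0.6570 $/kg
  sample L: M = 24.9 MN·m per $
  sample Y: M = 4.39 MN·m per $
  sample P: M = 2.95 MN·m per $
  sample B: M = 2.11 MN·m per $
  sample H: M = 0.725 MN·m per $
  sample U: M = 0.272 MN·m per $
Highest index: sample L.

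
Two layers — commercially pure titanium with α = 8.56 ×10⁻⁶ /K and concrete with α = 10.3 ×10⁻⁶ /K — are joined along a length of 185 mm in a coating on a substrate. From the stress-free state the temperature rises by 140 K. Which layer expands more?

α(commercially pure titanium) = 8.56×10⁻⁶/K vs α(concrete) = 10.3×10⁻⁶/K.
Higher α expands more for the same ΔT: concrete.

concrete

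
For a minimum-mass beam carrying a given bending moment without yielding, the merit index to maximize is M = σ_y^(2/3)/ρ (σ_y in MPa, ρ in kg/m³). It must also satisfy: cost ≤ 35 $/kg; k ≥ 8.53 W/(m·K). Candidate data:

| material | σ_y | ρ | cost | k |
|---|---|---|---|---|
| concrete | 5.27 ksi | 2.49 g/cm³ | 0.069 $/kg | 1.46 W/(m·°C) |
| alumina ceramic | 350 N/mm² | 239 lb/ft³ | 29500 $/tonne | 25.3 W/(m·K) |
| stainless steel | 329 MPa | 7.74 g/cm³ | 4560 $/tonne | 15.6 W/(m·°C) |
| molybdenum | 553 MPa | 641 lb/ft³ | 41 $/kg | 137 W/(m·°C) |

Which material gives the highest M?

alumina ceramic

Screen on constraints: cost ≤ 35 $/kg; k ≥ 8.53 W/(m·K). Survivors: alumina ceramic, stainless steel.
Putting every candidate on a common basis:
  alumina ceramic: σ_y = 350.0 MPa, ρ = 3828 kg/m³
  stainless steel: σ_y = 329.0 MPa, ρ = 7740 kg/m³
  alumina ceramic: M = 13.0×10⁻³
  stainless steel: M = 6.16×10⁻³
The maximum is for alumina ceramic.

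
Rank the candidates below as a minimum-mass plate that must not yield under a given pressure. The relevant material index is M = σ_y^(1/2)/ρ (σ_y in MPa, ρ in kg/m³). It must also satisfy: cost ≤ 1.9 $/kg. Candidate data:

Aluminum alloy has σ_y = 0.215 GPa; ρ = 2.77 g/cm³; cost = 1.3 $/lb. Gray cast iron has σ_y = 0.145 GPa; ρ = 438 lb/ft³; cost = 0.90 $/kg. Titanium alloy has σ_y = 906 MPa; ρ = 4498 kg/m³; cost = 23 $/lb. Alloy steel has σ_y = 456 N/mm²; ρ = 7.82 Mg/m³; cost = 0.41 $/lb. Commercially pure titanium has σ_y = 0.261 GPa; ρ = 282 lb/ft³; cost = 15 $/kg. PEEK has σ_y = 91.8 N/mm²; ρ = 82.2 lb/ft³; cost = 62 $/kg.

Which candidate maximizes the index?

Screen on constraints: cost ≤ 1.9 $/kg. Survivors: gray cast iron, alloy steel.
In SI units:
  gray cast iron: σ_y = 145.0 MPa, ρ = 7016 kg/m³
  alloy steel: σ_y = 456.0 MPa, ρ = 7820 kg/m³
  alloy steel: M = 2.73×10⁻³
  gray cast iron: M = 1.72×10⁻³
Alloy steel has the largest M.

alloy steel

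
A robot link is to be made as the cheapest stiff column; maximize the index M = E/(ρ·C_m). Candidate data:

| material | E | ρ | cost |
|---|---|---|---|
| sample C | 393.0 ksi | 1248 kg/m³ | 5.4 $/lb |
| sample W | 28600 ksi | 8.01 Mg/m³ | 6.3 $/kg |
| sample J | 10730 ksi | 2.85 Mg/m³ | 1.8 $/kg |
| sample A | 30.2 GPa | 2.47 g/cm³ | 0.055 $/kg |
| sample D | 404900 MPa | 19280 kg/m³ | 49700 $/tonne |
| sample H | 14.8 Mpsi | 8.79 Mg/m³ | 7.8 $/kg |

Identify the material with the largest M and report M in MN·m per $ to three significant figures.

sample A, M = 222 MN·m per $

Putting every candidate on a common basis:
  sample C: E = 2.710 GPa, ρ = 1248 kg/m³, cost = 11.90 $/kg
  sample W: E = 197.2 GPa, ρ = 8010 kg/m³, cost = 6.300 $/kg
  sample J: E = 73.98 GPa, ρ = 2850 kg/m³, cost = 1.800 $/kg
  sample A: E = 30.20 GPa, ρ = 2470 kg/m³, cost = 0.05500 $/kg
  sample D: E = 404.9 GPa, ρ = 19280 kg/m³, cost = 49.70 $/kg
  sample H: E = 102.0 GPa, ρ = 8790 kg/m³, cost = 7.800 $/kg
  sample A: M = 222 MN·m per $
  sample J: M = 14.4 MN·m per $
  sample W: M = 3.91 MN·m per $
  sample H: M = 1.49 MN·m per $
  sample D: M = 0.423 MN·m per $
  sample C: M = 0.182 MN·m per $
The maximum is for sample A.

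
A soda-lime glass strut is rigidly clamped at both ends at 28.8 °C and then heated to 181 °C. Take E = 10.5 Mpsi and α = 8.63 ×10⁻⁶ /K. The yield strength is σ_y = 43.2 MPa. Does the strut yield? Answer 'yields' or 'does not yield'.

yields

E = 10.5 Mpsi = 72.39 GPa.
ΔT = 152.2 K. Constrained thermal stress σ = E·α·ΔT = 72.39×10³ MPa × 8.63×10⁻⁶ × 152.2 = 95.1 MPa (compressive).
Compare to σ_y = 43.2 MPa: σ ≥ σ_y, so it yields.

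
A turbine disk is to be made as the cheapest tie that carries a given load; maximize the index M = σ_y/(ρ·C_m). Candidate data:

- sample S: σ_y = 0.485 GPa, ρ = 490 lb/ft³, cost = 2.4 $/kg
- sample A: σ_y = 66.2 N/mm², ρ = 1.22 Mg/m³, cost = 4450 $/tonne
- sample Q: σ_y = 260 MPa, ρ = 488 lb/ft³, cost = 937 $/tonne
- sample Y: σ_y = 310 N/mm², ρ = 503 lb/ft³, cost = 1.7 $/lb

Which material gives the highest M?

sample Q

After converting to SI:
  sample S: σ_y = 485.0 MPa, ρ = 7849 kg/m³, cost = 2.400 $/kg
  sample A: σ_y = 66.20 MPa, ρ = 1220 kg/m³, cost = 4.450 $/kg
  sample Q: σ_y = 260.0 MPa, ρ = 7817 kg/m³, cost = 0.9370 $/kg
  sample Y: σ_y = 310.0 MPa, ρ = 8057 kg/m³, cost = 3.748 $/kg
  sample Q: M = 35.5 kN·m per $
  sample S: M = 25.7 kN·m per $
  sample A: M = 12.2 kN·m per $
  sample Y: M = 10.3 kN·m per $
Highest index: sample Q.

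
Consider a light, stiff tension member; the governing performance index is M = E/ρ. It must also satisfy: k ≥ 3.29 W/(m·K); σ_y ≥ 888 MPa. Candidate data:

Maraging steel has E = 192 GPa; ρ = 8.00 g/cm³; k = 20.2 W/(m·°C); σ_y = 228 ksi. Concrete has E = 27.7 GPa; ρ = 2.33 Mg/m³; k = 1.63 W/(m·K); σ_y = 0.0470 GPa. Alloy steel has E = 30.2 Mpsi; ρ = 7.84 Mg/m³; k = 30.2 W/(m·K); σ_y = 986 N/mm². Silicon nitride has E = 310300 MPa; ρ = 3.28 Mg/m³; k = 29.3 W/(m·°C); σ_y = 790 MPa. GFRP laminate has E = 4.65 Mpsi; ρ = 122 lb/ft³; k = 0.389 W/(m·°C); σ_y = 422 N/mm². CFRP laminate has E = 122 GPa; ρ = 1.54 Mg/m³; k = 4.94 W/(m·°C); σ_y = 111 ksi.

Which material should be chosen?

Screen on constraints: k ≥ 3.29 W/(m·K); σ_y ≥ 888 MPa. Survivors: maraging steel, alloy steel.
In SI units:
  maraging steel: E = 192.0 GPa, ρ = 8000 kg/m³
  alloy steel: E = 208.2 GPa, ρ = 7840 kg/m³
  alloy steel: M = 26.6 MN·m/kg
  maraging steel: M = 24.0 MN·m/kg
Alloy steel ranks first.

alloy steel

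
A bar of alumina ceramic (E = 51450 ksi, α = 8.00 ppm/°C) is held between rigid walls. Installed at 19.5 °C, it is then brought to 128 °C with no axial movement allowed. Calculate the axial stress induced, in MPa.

308 MPa

E = 51450 ksi = 354.7 GPa.
ΔT = 108.5 K. Constrained thermal stress σ = E·α·ΔT = 354.7×10³ MPa × 8.00×10⁻⁶ × 108.5 = 308 MPa (compressive).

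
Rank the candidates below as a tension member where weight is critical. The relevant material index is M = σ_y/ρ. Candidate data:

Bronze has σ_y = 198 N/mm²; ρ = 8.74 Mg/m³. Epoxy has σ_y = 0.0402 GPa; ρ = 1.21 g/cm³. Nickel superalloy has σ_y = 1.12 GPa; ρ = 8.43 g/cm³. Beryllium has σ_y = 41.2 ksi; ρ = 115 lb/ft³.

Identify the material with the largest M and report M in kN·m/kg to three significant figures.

beryllium, M = 154 kN·m/kg

Convert each candidate to consistent units, then evaluate M:
  bronze: σ_y = 198.0 MPa, ρ = 8740 kg/m³
  epoxy: σ_y = 40.20 MPa, ρ = 1210 kg/m³
  nickel superalloy: σ_y = 1120 MPa, ρ = 8430 kg/m³
  beryllium: σ_y = 284.1 MPa, ρ = 1842 kg/m³
  beryllium: M = 154 kN·m/kg
  nickel superalloy: M = 133 kN·m/kg
  epoxy: M = 33.2 kN·m/kg
  bronze: M = 22.7 kN·m/kg
Beryllium ranks first.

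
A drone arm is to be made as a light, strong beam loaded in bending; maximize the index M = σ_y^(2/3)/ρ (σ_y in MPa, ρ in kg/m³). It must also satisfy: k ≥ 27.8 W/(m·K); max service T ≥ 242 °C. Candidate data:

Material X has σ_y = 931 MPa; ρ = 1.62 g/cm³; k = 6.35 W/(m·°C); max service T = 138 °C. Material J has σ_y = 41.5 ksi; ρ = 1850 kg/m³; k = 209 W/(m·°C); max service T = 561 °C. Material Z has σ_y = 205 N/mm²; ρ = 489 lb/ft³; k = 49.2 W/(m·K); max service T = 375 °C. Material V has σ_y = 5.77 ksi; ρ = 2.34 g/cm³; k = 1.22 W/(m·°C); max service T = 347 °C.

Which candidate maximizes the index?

material J

Screen on constraints: k ≥ 27.8 W/(m·K); max service T ≥ 242 °C. Survivors: material J, material Z.
Normalizing units and computing the index:
  material J: σ_y = 286.1 MPa, ρ = 1850 kg/m³
  material Z: σ_y = 205.0 MPa, ρ = 7833 kg/m³
  material J: M = 23.5×10⁻³
  material Z: M = 4.44×10⁻³
The maximum is for material J.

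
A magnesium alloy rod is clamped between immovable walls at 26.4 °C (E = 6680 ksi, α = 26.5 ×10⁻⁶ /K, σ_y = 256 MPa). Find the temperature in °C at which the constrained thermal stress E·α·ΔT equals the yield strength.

236 °C

E = 6680 ksi = 46.06 GPa.
E·α·ΔT = 256.0 MPa ⇒ ΔT = 256.0 / (46.06×10³ × 26.5×10⁻⁶) = 209.7 K.
T = 26.4 + 209.7 = 236.1 °C.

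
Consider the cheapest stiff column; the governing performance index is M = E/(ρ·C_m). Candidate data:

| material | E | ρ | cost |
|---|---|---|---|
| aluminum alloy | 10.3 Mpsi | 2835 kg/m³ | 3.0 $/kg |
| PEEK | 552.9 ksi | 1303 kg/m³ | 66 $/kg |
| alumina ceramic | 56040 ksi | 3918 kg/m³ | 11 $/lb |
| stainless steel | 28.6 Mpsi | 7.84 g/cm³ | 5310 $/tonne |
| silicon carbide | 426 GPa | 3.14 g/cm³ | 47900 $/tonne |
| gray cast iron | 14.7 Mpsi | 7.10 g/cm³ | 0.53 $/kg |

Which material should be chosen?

gray cast iron

In SI units:
  aluminum alloy: E = 71.02 GPa, ρ = 2835 kg/m³, cost = 3.000 $/kg
  PEEK: E = 3.812 GPa, ρ = 1303 kg/m³, cost = 66.00 $/kg
  alumina ceramic: E = 386.4 GPa, ρ = 3918 kg/m³, cost = 24.25 $/kg
  stainless steel: E = 197.2 GPa, ρ = 7840 kg/m³, cost = 5.310 $/kg
  silicon carbide: E = 426.0 GPa, ρ = 3140 kg/m³, cost = 47.90 $/kg
  gray cast iron: E = 101.4 GPa, ρ = 7100 kg/m³, cost = 0.5300 $/kg
  gray cast iron: M = 26.9 MN·m per $
  aluminum alloy: M = 8.35 MN·m per $
  stainless steel: M = 4.74 MN·m per $
  alumina ceramic: M = 4.07 MN·m per $
  silicon carbide: M = 2.83 MN·m per $
  PEEK: M = 0.0443 MN·m per $
Gray cast iron has the largest M.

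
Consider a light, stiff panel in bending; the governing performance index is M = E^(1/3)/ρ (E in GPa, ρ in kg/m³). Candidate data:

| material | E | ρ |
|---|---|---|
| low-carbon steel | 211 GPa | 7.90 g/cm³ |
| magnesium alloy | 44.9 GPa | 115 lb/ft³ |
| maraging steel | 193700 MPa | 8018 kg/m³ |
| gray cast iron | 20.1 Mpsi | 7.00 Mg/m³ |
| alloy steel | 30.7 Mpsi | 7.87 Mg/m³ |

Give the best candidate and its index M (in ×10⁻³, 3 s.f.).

magnesium alloy, M = 1.93×10⁻³

Normalizing units and computing the index:
  low-carbon steel: E = 211.0 GPa, ρ = 7900 kg/m³
  magnesium alloy: E = 44.90 GPa, ρ = 1842 kg/m³
  maraging steel: E = 193.7 GPa, ρ = 8018 kg/m³
  gray cast iron: E = 138.6 GPa, ρ = 7000 kg/m³
  alloy steel: E = 211.7 GPa, ρ = 7870 kg/m³
  magnesium alloy: M = 1.93×10⁻³
  alloy steel: M = 0.757×10⁻³
  low-carbon steel: M = 0.754×10⁻³
  gray cast iron: M = 0.739×10⁻³
  maraging steel: M = 0.722×10⁻³
Magnesium alloy has the largest M.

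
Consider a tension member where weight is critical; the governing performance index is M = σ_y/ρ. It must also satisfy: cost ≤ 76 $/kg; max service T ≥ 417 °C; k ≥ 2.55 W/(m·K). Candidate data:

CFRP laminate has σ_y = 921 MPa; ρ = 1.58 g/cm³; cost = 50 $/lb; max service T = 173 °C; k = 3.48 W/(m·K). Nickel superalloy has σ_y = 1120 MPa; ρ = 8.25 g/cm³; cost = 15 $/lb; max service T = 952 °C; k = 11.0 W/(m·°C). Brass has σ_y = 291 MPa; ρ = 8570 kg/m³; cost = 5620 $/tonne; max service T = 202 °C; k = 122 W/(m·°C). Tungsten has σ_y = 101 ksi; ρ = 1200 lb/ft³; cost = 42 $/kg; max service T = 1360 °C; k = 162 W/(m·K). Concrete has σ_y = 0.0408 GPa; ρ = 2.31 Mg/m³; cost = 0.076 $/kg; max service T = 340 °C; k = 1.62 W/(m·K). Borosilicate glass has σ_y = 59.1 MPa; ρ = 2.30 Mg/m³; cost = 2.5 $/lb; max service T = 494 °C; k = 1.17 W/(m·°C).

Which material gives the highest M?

nickel superalloy

Screen on constraints: cost ≤ 76 $/kg; max service T ≥ 417 °C; k ≥ 2.55 W/(m·K). Survivors: nickel superalloy, tungsten.
Normalizing units and computing the index:
  nickel superalloy: σ_y = 1120 MPa, ρ = 8250 kg/m³
  tungsten: σ_y = 696.4 MPa, ρ = 19220 kg/m³
  nickel superalloy: M = 136 kN·m/kg
  tungsten: M = 36.2 kN·m/kg
The maximum is for nickel superalloy.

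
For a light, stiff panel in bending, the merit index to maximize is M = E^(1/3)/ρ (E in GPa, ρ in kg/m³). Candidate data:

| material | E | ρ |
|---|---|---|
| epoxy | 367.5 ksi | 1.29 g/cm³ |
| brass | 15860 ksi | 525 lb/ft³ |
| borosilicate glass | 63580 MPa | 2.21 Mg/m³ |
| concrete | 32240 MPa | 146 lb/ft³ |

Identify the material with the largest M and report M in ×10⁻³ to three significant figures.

borosilicate glass, M = 1.81×10⁻³

After converting to SI:
  epoxy: E = 2.534 GPa, ρ = 1290 kg/m³
  brass: E = 109.4 GPa, ρ = 8410 kg/m³
  borosilicate glass: E = 63.58 GPa, ρ = 2210 kg/m³
  concrete: E = 32.24 GPa, ρ = 2339 kg/m³
  borosilicate glass: M = 1.81×10⁻³
  concrete: M = 1.36×10⁻³
  epoxy: M = 1.06×10⁻³
  brass: M = 0.569×10⁻³
Borosilicate glass has the largest M.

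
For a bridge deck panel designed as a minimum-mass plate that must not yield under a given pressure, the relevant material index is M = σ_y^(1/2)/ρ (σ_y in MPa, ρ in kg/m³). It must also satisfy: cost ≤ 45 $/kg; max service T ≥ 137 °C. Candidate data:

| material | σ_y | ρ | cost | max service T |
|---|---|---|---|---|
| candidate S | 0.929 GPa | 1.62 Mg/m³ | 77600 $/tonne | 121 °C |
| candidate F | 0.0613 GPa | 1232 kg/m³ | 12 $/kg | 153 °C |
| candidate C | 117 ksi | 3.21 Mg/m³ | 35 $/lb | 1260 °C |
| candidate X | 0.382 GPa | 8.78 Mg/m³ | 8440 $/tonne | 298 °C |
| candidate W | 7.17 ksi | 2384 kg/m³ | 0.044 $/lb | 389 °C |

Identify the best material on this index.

Screen on constraints: cost ≤ 45 $/kg; max service T ≥ 137 °C. Survivors: candidate F, candidate X, candidate W.
Normalizing units and computing the index:
  candidate F: σ_y = 61.30 MPa, ρ = 1232 kg/m³
  candidate X: σ_y = 382.0 MPa, ρ = 8780 kg/m³
  candidate W: σ_y = 49.44 MPa, ρ = 2384 kg/m³
  candidate F: M = 6.36×10⁻³
  candidate W: M = 2.95×10⁻³
  candidate X: M = 2.23×10⁻³
Candidate F has the largest M.

candidate F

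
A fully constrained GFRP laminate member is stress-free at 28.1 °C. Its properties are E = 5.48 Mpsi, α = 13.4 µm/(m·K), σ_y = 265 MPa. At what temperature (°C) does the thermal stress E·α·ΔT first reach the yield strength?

552 °C

E = 5.48 Mpsi = 37.78 GPa.
E·α·ΔT = 265.0 MPa ⇒ ΔT = 265.0 / (37.78×10³ × 13.4×10⁻⁶) = 523.4 K.
T = 28.1 + 523.4 = 551.5 °C.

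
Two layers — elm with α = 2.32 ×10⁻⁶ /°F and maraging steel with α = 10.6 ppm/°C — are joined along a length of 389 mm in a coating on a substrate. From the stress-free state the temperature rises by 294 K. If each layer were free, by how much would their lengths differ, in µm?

elm: α = 2.32×10⁻⁶/°F × 9/5 = 4.18×10⁻⁶/K.
Δα = |4.18 − 10.6|×10⁻⁶/K = 6.42×10⁻⁶/K.
ΔL_mismatch = Δα·L·ΔT = 6.42×10⁻⁶ × 389.0 mm × 294.0 K = 735 µm.

735 µm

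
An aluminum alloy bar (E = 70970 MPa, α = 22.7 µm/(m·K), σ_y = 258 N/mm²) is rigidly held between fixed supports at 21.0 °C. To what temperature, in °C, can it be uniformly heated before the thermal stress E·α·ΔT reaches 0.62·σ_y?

E = 70970 MPa = 70.97 GPa.
σ_y = 258 N/mm² = 258.0 MPa.
E·α·ΔT = 160.0 MPa ⇒ ΔT = 160.0 / (70.97×10³ × 22.7×10⁻⁶) = 99.29 K.
T = 21.0 + 99.29 = 120.3 °C.

120 °C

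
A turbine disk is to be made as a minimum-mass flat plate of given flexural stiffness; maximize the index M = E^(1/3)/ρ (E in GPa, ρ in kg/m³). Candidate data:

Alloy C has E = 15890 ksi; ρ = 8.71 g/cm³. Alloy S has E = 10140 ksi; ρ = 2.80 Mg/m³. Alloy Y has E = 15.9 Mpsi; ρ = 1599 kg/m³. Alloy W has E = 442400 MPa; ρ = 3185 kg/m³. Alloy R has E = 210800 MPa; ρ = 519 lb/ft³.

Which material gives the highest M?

alloy Y

Normalizing units and computing the index:
  alloy C: E = 109.6 GPa, ρ = 8710 kg/m³
  alloy S: E = 69.91 GPa, ρ = 2800 kg/m³
  alloy Y: E = 109.6 GPa, ρ = 1599 kg/m³
  alloy W: E = 442.4 GPa, ρ = 3185 kg/m³
  alloy R: E = 210.8 GPa, ρ = 8314 kg/m³
  alloy Y: M = 2.99×10⁻³
  alloy W: M = 2.39×10⁻³
  alloy S: M = 1.47×10⁻³
  alloy R: M = 0.716×10⁻³
  alloy C: M = 0.549×10⁻³
Alloy Y ranks first.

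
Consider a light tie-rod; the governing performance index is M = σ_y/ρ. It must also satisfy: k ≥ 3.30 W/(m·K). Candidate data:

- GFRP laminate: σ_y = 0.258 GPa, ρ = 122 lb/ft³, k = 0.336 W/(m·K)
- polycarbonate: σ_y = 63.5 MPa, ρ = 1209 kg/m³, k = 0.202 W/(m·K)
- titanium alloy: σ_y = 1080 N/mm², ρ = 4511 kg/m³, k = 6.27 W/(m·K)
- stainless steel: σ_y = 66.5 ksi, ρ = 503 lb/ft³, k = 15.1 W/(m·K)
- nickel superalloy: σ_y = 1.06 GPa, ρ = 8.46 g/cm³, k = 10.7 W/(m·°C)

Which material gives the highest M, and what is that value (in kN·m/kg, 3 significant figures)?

titanium alloy, M = 239 kN·m/kg

Screen on constraints: k ≥ 3.30 W/(m·K). Survivors: titanium alloy, stainless steel, nickel superalloy.
Normalizing units and computing the index:
  titanium alloy: σ_y = 1080 MPa, ρ = 4511 kg/m³
  stainless steel: σ_y = 458.5 MPa, ρ = 8057 kg/m³
  nickel superalloy: σ_y = 1060 MPa, ρ = 8460 kg/m³
  titanium alloy: M = 239 kN·m/kg
  nickel superalloy: M = 125 kN·m/kg
  stainless steel: M = 56.9 kN·m/kg
Titanium alloy has the largest M.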